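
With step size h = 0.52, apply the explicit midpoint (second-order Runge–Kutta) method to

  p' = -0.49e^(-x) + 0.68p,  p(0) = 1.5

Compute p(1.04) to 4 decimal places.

2.5225

Midpoint: k1 = f(x_n, p_n); k2 = f(x_n + h/2, p_n + (h/2)·k1); p_{n+1} = p_n + h·k2.
x=0.000000, p=1.500000:
  k1 = f(0.000000, 1.500000) = 0.530000
  k2 = f(0.260000, 1.637800) = 0.735889
  p ← 1.500000 + 0.52·0.735889 = 1.882662
x=0.520000, p=1.882662:
  k1 = f(0.520000, 1.882662) = 0.988895
  k2 = f(0.780000, 2.139775) = 1.230428
  p ← 1.882662 + 0.52·1.230428 = 2.522485
p(1.04) ≈ 2.5225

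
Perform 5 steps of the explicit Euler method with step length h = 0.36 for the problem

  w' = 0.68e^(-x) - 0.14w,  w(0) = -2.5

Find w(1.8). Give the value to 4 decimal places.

-1.3407

Euler: w_{n+1} = w_n + h·f(x_n, w_n).
x=0.000000, w=-2.500000: f=1.030000 → w ← -2.500000 + 0.36·1.030000 = -2.129200
x=0.360000, w=-2.129200: f=0.772508 → w ← -2.129200 + 0.36·0.772508 = -1.851097
x=0.720000, w=-1.851097: f=0.590145 → w ← -1.851097 + 0.36·0.590145 = -1.638645
x=1.080000, w=-1.638645: f=0.460335 → w ← -1.638645 + 0.36·0.460335 = -1.472924
x=1.440000, w=-1.472924: f=0.367320 → w ← -1.472924 + 0.36·0.367320 = -1.340689
w(1.8) ≈ -1.3407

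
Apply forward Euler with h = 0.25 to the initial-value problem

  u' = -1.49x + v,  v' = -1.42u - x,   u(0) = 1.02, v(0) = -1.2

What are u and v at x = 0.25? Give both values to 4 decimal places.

Euler on (u,v): u_{n+1} = u_n + h·u', v_{n+1} = v_n + h·v'.
0.000000: (1.020000, -1.200000); f=(-1.200000, -1.448400) → (0.720000, -1.562100)
(u(0.25), v(0.25)) ≈ (0.7200, -1.5621)

0.7200, -1.5621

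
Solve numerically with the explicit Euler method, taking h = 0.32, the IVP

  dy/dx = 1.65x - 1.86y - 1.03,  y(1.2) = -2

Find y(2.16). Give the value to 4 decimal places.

Euler: y_{n+1} = y_n + h·f(x_n, y_n).
x=1.200000, y=-2.000000: f=4.670000 → y ← -2.000000 + 0.32·4.670000 = -0.505600
x=1.520000, y=-0.505600: f=2.418416 → y ← -0.505600 + 0.32·2.418416 = 0.268293
x=1.840000, y=0.268293: f=1.506975 → y ← 0.268293 + 0.32·1.506975 = 0.750525
y(2.16) ≈ 0.7505

0.7505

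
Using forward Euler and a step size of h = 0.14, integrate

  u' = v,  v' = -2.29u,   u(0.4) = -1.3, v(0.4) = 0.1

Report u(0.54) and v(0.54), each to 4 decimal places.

Euler on (u,v): u_{n+1} = u_n + h·u', v_{n+1} = v_n + h·v'.
0.400000: (-1.300000, 0.100000); f=(0.100000, 2.977000) → (-1.286000, 0.516780)
(u(0.54), v(0.54)) ≈ (-1.2860, 0.5168)

-1.2860, 0.5168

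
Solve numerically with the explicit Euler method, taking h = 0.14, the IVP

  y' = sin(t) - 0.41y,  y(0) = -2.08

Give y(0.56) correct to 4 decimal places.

Euler: y_{n+1} = y_n + h·f(t_n, y_n).
t=0.000000, y=-2.080000: f=0.852800 → y ← -2.080000 + 0.14·0.852800 = -1.960608
t=0.140000, y=-1.960608: f=0.943392 → y ← -1.960608 + 0.14·0.943392 = -1.828533
t=0.280000, y=-1.828533: f=1.026054 → y ← -1.828533 + 0.14·1.026054 = -1.684885
t=0.420000, y=-1.684885: f=1.098563 → y ← -1.684885 + 0.14·1.098563 = -1.531087
y(0.56) ≈ -1.5311

-1.5311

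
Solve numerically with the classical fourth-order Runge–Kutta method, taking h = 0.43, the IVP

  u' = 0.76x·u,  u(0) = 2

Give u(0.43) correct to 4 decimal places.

RK4: k1 = f(x_n, u_n); k2 = f(x_n + h/2, u_n + (h/2)·k1); k3 = f(x_n + h/2, u_n + (h/2)·k2); k4 = f(x_n + h, u_n + h·k3); u_{n+1} = u_n + (h/6)·(k1 + 2k2 + 2k3 + k4).
x=0.000000, u=2.000000:
  k1 = f(0.000000, 2.000000) = 0.000000
  k2 = f(0.215000, 2.000000) = 0.326800
  k3 = f(0.215000, 2.070262) = 0.338281
  k4 = f(0.430000, 2.145461) = 0.701137
  u ← 2.000000 + (0.43/6)·(k1 + 2k2 + 2k3 + k4) = 2.145576
u(0.43) ≈ 2.1456

2.1456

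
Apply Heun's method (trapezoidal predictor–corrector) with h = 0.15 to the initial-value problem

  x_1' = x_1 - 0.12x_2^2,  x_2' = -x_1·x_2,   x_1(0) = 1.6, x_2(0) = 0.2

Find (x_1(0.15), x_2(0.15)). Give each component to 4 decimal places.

Heun on (x_1,x_2): k1 = f(t_n, state_n); k2 = f(t_n + h, state_n + h·k1); state_{n+1} = state_n + (h/2)·(k1 + k2).
0.000000: (1.600000, 0.200000)
  k1 = (1.595200, -0.320000)
  predictor → (1.839280, 0.152000)
  k2 = (1.836508, -0.279571)
  → (1.857378, 0.155032)
(x_1(0.15), x_2(0.15)) ≈ (1.8574, 0.1550)

1.8574, 0.1550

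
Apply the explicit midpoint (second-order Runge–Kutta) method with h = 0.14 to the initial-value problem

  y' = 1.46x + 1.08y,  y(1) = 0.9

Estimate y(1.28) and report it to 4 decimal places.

1.7537

Midpoint: k1 = f(x_n, y_n); k2 = f(x_n + h/2, y_n + (h/2)·k1); y_{n+1} = y_n + h·k2.
x=1.000000, y=0.900000:
  k1 = f(1.000000, 0.900000) = 2.432000
  k2 = f(1.070000, 1.070240) = 2.718059
  y ← 0.900000 + 0.14·2.718059 = 1.280528
x=1.140000, y=1.280528:
  k1 = f(1.140000, 1.280528) = 3.047371
  k2 = f(1.210000, 1.493844) = 3.379952
  y ← 1.280528 + 0.14·3.379952 = 1.753722
y(1.28) ≈ 1.7537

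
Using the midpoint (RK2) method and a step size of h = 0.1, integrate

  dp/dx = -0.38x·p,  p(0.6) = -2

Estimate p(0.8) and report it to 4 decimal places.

Midpoint: k1 = f(x_n, p_n); k2 = f(x_n + h/2, p_n + (h/2)·k1); p_{n+1} = p_n + h·k2.
x=0.600000, p=-2.000000:
  k1 = f(0.600000, -2.000000) = 0.456000
  k2 = f(0.650000, -1.977200) = 0.488368
  p ← -2.000000 + 0.1·0.488368 = -1.951163
x=0.700000, p=-1.951163:
  k1 = f(0.700000, -1.951163) = 0.519009
  k2 = f(0.750000, -1.925213) = 0.548686
  p ← -1.951163 + 0.1·0.548686 = -1.896295
p(0.8) ≈ -1.8963

-1.8963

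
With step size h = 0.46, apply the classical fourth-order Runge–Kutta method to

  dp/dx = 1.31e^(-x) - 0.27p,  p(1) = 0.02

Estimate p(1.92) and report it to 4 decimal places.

RK4: k1 = f(x_n, p_n); k2 = f(x_n + h/2, p_n + (h/2)·k1); k3 = f(x_n + h/2, p_n + (h/2)·k2); k4 = f(x_n + h, p_n + h·k3); p_{n+1} = p_n + (h/6)·(k1 + 2k2 + 2k3 + k4).
x=1.000000, p=0.020000:
  k1 = f(1.000000, 0.020000) = 0.476522
  k2 = f(1.230000, 0.129600) = 0.347911
  k3 = f(1.230000, 0.100020) = 0.355898
  k4 = f(1.460000, 0.183713) = 0.254627
  p ← 0.020000 + (0.46/6)·(k1 + 2k2 + 2k3 + k4) = 0.183972
x=1.460000, p=0.183972:
  k1 = f(1.460000, 0.183972) = 0.254557
  k2 = f(1.690000, 0.242520) = 0.176240
  k3 = f(1.690000, 0.224507) = 0.181104
  k4 = f(1.920000, 0.267280) = 0.119890
  p ← 0.183972 + (0.46/6)·(k1 + 2k2 + 2k3 + k4) = 0.267472
p(1.92) ≈ 0.2675

0.2675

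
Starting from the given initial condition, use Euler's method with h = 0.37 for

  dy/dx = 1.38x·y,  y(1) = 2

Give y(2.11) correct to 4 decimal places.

9.6964

Euler: y_{n+1} = y_n + h·f(x_n, y_n).
x=1.000000, y=2.000000: f=2.760000 → y ← 2.000000 + 0.37·2.760000 = 3.021200
x=1.370000, y=3.021200: f=5.711881 → y ← 3.021200 + 0.37·5.711881 = 5.134596
x=1.740000, y=5.134596: f=12.329192 → y ← 5.134596 + 0.37·12.329192 = 9.696397
y(2.11) ≈ 9.6964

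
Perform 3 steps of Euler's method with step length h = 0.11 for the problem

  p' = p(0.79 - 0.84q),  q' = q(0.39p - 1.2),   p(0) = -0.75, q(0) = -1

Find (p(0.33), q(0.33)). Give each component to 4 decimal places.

-1.1851, -0.5716

Euler on (p,q): p_{n+1} = p_n + h·p', q_{n+1} = q_n + h·q'.
0.000000: (-0.750000, -1.000000); f=(-1.222500, 1.492500) → (-0.884475, -0.835825)
0.110000: (-0.884475, -0.835825); f=(-1.319719, 1.291304) → (-1.029644, -0.693782)
0.220000: (-1.029644, -0.693782); f=(-1.413471, 1.111134) → (-1.185126, -0.571557)
(p(0.33), q(0.33)) ≈ (-1.1851, -0.5716)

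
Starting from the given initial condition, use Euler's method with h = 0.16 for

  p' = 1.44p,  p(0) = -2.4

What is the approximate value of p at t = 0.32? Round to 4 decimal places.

Euler: p_{n+1} = p_n + h·f(t_n, p_n).
t=0.000000, p=-2.400000: f=-3.456000 → p ← -2.400000 + 0.16·(-3.456000) = -2.952960
t=0.160000, p=-2.952960: f=-4.252262 → p ← -2.952960 + 0.16·(-4.252262) = -3.633322
p(0.32) ≈ -3.6333

-3.6333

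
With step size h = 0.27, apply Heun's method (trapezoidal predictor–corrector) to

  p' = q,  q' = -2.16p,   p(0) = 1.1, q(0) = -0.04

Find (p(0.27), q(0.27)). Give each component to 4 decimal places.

Heun on (p,q): k1 = f(x_n, state_n); k2 = f(x_n + h, state_n + h·k1); state_{n+1} = state_n + (h/2)·(k1 + k2).
0.000000: (1.100000, -0.040000)
  k1 = (-0.040000, -2.376000)
  predictor → (1.089200, -0.681520)
  k2 = (-0.681520, -2.352672)
  → (1.002595, -0.678371)
(p(0.27), q(0.27)) ≈ (1.0026, -0.6784)

1.0026, -0.6784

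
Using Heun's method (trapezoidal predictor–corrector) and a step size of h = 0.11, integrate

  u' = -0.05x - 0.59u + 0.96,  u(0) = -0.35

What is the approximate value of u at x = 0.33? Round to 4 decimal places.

Heun: k1 = f(x_n, u_n); k2 = f(x_n + h, u_n + h·k1); u_{n+1} = u_n + (h/2)·(k1 + k2).
x=0.000000, u=-0.350000:
  k1 = f(0.000000, -0.350000) = 1.166500
  k2 = f(0.110000, -0.221685) = 1.085294
  u ← -0.350000 + (0.11/2)·(1.166500 + 1.085294) = -0.226151
x=0.110000, u=-0.226151:
  k1 = f(0.110000, -0.226151) = 1.087929
  k2 = f(0.220000, -0.106479) = 1.011823
  u ← -0.226151 + (0.11/2)·(1.087929 + 1.011823) = -0.110665
x=0.220000, u=-0.110665:
  k1 = f(0.220000, -0.110665) = 1.014292
  k2 = f(0.330000, 0.000907) = 0.942965
  u ← -0.110665 + (0.11/2)·(1.014292 + 0.942965) = -0.003016
u(0.33) ≈ -0.0030

-0.0030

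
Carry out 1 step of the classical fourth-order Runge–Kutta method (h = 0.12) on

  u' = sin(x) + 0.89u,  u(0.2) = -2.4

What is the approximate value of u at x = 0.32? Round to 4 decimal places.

-2.6381

RK4: k1 = f(x_n, u_n); k2 = f(x_n + h/2, u_n + (h/2)·k1); k3 = f(x_n + h/2, u_n + (h/2)·k2); k4 = f(x_n + h, u_n + h·k3); u_{n+1} = u_n + (h/6)·(k1 + 2k2 + 2k3 + k4).
x=0.200000, u=-2.400000:
  k1 = f(0.200000, -2.400000) = -1.937331
  k2 = f(0.260000, -2.516240) = -1.982373
  k3 = f(0.260000, -2.518942) = -1.984778
  k4 = f(0.320000, -2.638173) = -2.033408
  u ← -2.400000 + (0.12/6)·(k1 + 2k2 + 2k3 + k4) = -2.638101
u(0.32) ≈ -2.6381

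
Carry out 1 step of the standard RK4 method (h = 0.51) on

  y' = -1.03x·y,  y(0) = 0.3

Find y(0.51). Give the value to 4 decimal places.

0.2624

RK4: k1 = f(x_n, y_n); k2 = f(x_n + h/2, y_n + (h/2)·k1); k3 = f(x_n + h/2, y_n + (h/2)·k2); k4 = f(x_n + h, y_n + h·k3); y_{n+1} = y_n + (h/6)·(k1 + 2k2 + 2k3 + k4).
x=0.000000, y=0.300000:
  k1 = f(0.000000, 0.300000) = 0.000000
  k2 = f(0.255000, 0.300000) = -0.078795
  k3 = f(0.255000, 0.279907) = -0.073518
  k4 = f(0.510000, 0.262506) = -0.137894
  y ← 0.300000 + (0.51/6)·(k1 + 2k2 + 2k3 + k4) = 0.262386
y(0.51) ≈ 0.2624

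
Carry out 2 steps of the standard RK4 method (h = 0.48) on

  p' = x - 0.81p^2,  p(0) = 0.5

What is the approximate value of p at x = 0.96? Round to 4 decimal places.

0.7208

RK4: k1 = f(x_n, p_n); k2 = f(x_n + h/2, p_n + (h/2)·k1); k3 = f(x_n + h/2, p_n + (h/2)·k2); k4 = f(x_n + h, p_n + h·k3); p_{n+1} = p_n + (h/6)·(k1 + 2k2 + 2k3 + k4).
x=0.000000, p=0.500000:
  k1 = f(0.000000, 0.500000) = -0.202500
  k2 = f(0.240000, 0.451400) = 0.074953
  k3 = f(0.240000, 0.517989) = 0.022667
  k4 = f(0.480000, 0.510880) = 0.268591
  p ← 0.500000 + (0.48/6)·(k1 + 2k2 + 2k3 + k4) = 0.520906
x=0.480000, p=0.520906:
  k1 = f(0.480000, 0.520906) = 0.260212
  k2 = f(0.720000, 0.583357) = 0.444352
  k3 = f(0.720000, 0.627551) = 0.401006
  k4 = f(0.960000, 0.713389) = 0.547772
  p ← 0.520906 + (0.48/6)·(k1 + 2k2 + 2k3 + k4) = 0.720802
p(0.96) ≈ 0.7208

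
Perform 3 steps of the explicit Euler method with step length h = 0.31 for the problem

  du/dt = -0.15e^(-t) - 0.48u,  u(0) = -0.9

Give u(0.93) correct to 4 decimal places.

-0.6428

Euler: u_{n+1} = u_n + h·f(t_n, u_n).
t=0.000000, u=-0.900000: f=0.282000 → u ← -0.900000 + 0.31·0.282000 = -0.812580
t=0.310000, u=-0.812580: f=0.280021 → u ← -0.812580 + 0.31·0.280021 = -0.725773
t=0.620000, u=-0.725773: f=0.267680 → u ← -0.725773 + 0.31·0.267680 = -0.642793
u(0.93) ≈ -0.6428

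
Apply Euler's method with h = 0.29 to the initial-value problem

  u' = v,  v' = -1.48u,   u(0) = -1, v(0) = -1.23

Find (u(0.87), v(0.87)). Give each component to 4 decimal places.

-1.6523, 0.4635

Euler on (u,v): u_{n+1} = u_n + h·u', v_{n+1} = v_n + h·v'.
0.000000: (-1.000000, -1.230000); f=(-1.230000, 1.480000) → (-1.356700, -0.800800)
0.290000: (-1.356700, -0.800800); f=(-0.800800, 2.007916) → (-1.588932, -0.218504)
0.580000: (-1.588932, -0.218504); f=(-0.218504, 2.351619) → (-1.652298, 0.463465)
(u(0.87), v(0.87)) ≈ (-1.6523, 0.4635)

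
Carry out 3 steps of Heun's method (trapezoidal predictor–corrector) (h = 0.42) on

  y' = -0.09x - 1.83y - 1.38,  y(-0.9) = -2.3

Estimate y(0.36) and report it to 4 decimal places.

-0.9813

Heun: k1 = f(x_n, y_n); k2 = f(x_n + h, y_n + h·k1); y_{n+1} = y_n + (h/2)·(k1 + k2).
x=-0.900000, y=-2.300000:
  k1 = f(-0.900000, -2.300000) = 2.910000
  k2 = f(-0.480000, -1.077800) = 0.635574
  y ← -2.300000 + (0.42/2)·(2.910000 + 0.635574) = -1.555429
x=-0.480000, y=-1.555429:
  k1 = f(-0.480000, -1.555429) = 1.509636
  k2 = f(-0.060000, -0.921382) = 0.311530
  y ← -1.555429 + (0.42/2)·(1.509636 + 0.311530) = -1.172985
x=-0.060000, y=-1.172985:
  k1 = f(-0.060000, -1.172985) = 0.771962
  k2 = f(0.360000, -0.848761) = 0.140832
  y ← -1.172985 + (0.42/2)·(0.771962 + 0.140832) = -0.981298
y(0.36) ≈ -0.9813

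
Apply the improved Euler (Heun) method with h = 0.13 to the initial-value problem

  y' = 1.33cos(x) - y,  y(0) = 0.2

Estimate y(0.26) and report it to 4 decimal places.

0.4538

Heun: k1 = f(x_n, y_n); k2 = f(x_n + h, y_n + h·k1); y_{n+1} = y_n + (h/2)·(k1 + k2).
x=0.000000, y=0.200000:
  k1 = f(0.000000, 0.200000) = 1.130000
  k2 = f(0.130000, 0.346900) = 0.971877
  y ← 0.200000 + (0.13/2)·(1.130000 + 0.971877) = 0.336622
x=0.130000, y=0.336622:
  k1 = f(0.130000, 0.336622) = 0.982155
  k2 = f(0.260000, 0.464302) = 0.820996
  y ← 0.336622 + (0.13/2)·(0.982155 + 0.820996) = 0.453827
y(0.26) ≈ 0.4538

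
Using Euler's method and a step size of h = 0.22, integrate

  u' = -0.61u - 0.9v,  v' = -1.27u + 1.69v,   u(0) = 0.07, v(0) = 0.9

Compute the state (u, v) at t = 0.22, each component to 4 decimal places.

-0.1176, 1.2151

Euler on (u,v): u_{n+1} = u_n + h·u', v_{n+1} = v_n + h·v'.
0.000000: (0.070000, 0.900000); f=(-0.852700, 1.432100) → (-0.117594, 1.215062)
(u(0.22), v(0.22)) ≈ (-0.1176, 1.2151)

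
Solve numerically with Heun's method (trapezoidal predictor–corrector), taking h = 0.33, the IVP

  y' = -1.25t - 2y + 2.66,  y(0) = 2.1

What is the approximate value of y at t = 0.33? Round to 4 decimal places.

Heun: k1 = f(t_n, y_n); k2 = f(t_n + h, y_n + h·k1); y_{n+1} = y_n + (h/2)·(k1 + k2).
t=0.000000, y=2.100000:
  k1 = f(0.000000, 2.100000) = -1.540000
  k2 = f(0.330000, 1.591800) = -0.936100
  y ← 2.100000 + (0.33/2)·(-1.540000 + (-0.936100)) = 1.691444
y(0.33) ≈ 1.6914

1.6914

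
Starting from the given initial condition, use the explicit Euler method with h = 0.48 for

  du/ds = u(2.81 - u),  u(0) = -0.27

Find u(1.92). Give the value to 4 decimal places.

Euler: u_{n+1} = u_n + h·f(s_n, u_n).
s=0.000000, u=-0.270000: f=-0.831600 → u ← -0.270000 + 0.48·(-0.831600) = -0.669168
s=0.480000, u=-0.669168: f=-2.328148 → u ← -0.669168 + 0.48·(-2.328148) = -1.786679
s=0.960000, u=-1.786679: f=-8.212790 → u ← -1.786679 + 0.48·(-8.212790) = -5.728818
s=1.440000, u=-5.728818: f=-48.917335 → u ← -5.728818 + 0.48·(-48.917335) = -29.209139
u(1.92) ≈ -29.2091

-29.2091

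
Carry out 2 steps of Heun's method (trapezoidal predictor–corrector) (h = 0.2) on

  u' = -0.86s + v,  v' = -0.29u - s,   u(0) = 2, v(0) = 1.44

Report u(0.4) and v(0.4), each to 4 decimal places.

2.4496, 1.0981

Heun on (u,v): k1 = f(s_n, state_n); k2 = f(s_n + h, state_n + h·k1); state_{n+1} = state_n + (h/2)·(k1 + k2).
0.000000: (2.000000, 1.440000)
  k1 = (1.440000, -0.580000)
  predictor → (2.288000, 1.324000)
  k2 = (1.152000, -0.863520)
  → (2.259200, 1.295648)
0.200000: (2.259200, 1.295648)
  k1 = (1.123648, -0.855168)
  predictor → (2.483930, 1.124614)
  k2 = (0.780614, -1.120340)
  → (2.449626, 1.098097)
(u(0.4), v(0.4)) ≈ (2.4496, 1.0981)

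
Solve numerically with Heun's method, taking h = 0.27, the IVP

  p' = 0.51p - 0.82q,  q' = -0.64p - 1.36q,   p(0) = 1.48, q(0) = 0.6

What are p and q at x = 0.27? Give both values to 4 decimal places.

Heun on (p,q): k1 = f(x_n, state_n); k2 = f(x_n + h, state_n + h·k1); state_{n+1} = state_n + (h/2)·(k1 + k2).
0.000000: (1.480000, 0.600000)
  k1 = (0.262800, -1.763200)
  predictor → (1.550956, 0.123936)
  k2 = (0.689360, -1.161165)
  → (1.608542, 0.205211)
(p(0.27), q(0.27)) ≈ (1.6085, 0.2052)

1.6085, 0.2052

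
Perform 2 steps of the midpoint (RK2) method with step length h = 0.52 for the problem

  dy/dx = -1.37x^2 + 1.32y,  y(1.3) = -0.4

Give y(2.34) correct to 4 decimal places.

Midpoint: k1 = f(x_n, y_n); k2 = f(x_n + h/2, y_n + (h/2)·k1); y_{n+1} = y_n + h·k2.
x=1.300000, y=-0.400000:
  k1 = f(1.300000, -0.400000) = -2.843300
  k2 = f(1.560000, -1.139258) = -4.837853
  y ← -0.400000 + 0.52·(-4.837853) = -2.915683
x=1.820000, y=-2.915683:
  k1 = f(1.820000, -2.915683) = -8.386690
  k2 = f(2.080000, -5.096223) = -12.654182
  y ← -2.915683 + 0.52·(-12.654182) = -9.495858
y(2.34) ≈ -9.4959

-9.4959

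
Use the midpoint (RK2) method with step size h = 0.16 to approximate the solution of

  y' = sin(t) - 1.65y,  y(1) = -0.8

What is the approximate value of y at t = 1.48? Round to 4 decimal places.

-0.0542

Midpoint: k1 = f(t_n, y_n); k2 = f(t_n + h/2, y_n + (h/2)·k1); y_{n+1} = y_n + h·k2.
t=1.000000, y=-0.800000:
  k1 = f(1.000000, -0.800000) = 2.161471
  k2 = f(1.080000, -0.627082) = 1.916644
  y ← -0.800000 + 0.16·1.916644 = -0.493337
t=1.160000, y=-0.493337:
  k1 = f(1.160000, -0.493337) = 1.730809
  k2 = f(1.240000, -0.354872) = 1.531323
  y ← -0.493337 + 0.16·1.531323 = -0.248325
t=1.320000, y=-0.248325:
  k1 = f(1.320000, -0.248325) = 1.378452
  k2 = f(1.400000, -0.138049) = 1.213231
  y ← -0.248325 + 0.16·1.213231 = -0.054208
y(1.48) ≈ -0.0542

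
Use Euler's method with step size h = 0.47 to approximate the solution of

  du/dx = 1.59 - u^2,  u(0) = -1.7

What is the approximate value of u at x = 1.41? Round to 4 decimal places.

-11.1267

Euler: u_{n+1} = u_n + h·f(x_n, u_n).
x=0.000000, u=-1.700000: f=-1.300000 → u ← -1.700000 + 0.47·(-1.300000) = -2.311000
x=0.470000, u=-2.311000: f=-3.750721 → u ← -2.311000 + 0.47·(-3.750721) = -4.073839
x=0.940000, u=-4.073839: f=-15.006163 → u ← -4.073839 + 0.47·(-15.006163) = -11.126736
u(1.41) ≈ -11.1267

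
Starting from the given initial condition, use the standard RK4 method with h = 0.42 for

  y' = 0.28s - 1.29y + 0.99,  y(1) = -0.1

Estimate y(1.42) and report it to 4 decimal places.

0.3741

RK4: k1 = f(s_n, y_n); k2 = f(s_n + h/2, y_n + (h/2)·k1); k3 = f(s_n + h/2, y_n + (h/2)·k2); k4 = f(s_n + h, y_n + h·k3); y_{n+1} = y_n + (h/6)·(k1 + 2k2 + 2k3 + k4).
s=1.000000, y=-0.100000:
  k1 = f(1.000000, -0.100000) = 1.399000
  k2 = f(1.210000, 0.193790) = 1.078811
  k3 = f(1.210000, 0.126550) = 1.165550
  k4 = f(1.420000, 0.389531) = 0.885105
  y ← -0.100000 + (0.42/6)·(k1 + 2k2 + 2k3 + k4) = 0.374098
y(1.42) ≈ 0.3741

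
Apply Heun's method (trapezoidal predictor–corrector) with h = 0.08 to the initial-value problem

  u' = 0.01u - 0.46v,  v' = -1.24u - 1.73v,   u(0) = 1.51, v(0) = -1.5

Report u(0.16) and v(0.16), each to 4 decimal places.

1.6191, -1.4096

Heun on (u,v): k1 = f(s_n, state_n); k2 = f(s_n + h, state_n + h·k1); state_{n+1} = state_n + (h/2)·(k1 + k2).
0.000000: (1.510000, -1.500000)
  k1 = (0.705100, 0.722600)
  predictor → (1.566408, -1.442192)
  k2 = (0.679072, 0.552646)
  → (1.565367, -1.448990)
0.080000: (1.565367, -1.448990)
  k1 = (0.682189, 0.565698)
  predictor → (1.619942, -1.403734)
  k2 = (0.661917, 0.419732)
  → (1.619131, -1.409573)
(u(0.16), v(0.16)) ≈ (1.6191, -1.4096)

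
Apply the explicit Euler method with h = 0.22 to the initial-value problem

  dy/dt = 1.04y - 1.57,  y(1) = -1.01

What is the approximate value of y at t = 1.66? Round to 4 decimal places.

-3.1653

Euler: y_{n+1} = y_n + h·f(t_n, y_n).
t=1.000000, y=-1.010000: f=-2.620400 → y ← -1.010000 + 0.22·(-2.620400) = -1.586488
t=1.220000, y=-1.586488: f=-3.219948 → y ← -1.586488 + 0.22·(-3.219948) = -2.294876
t=1.440000, y=-2.294876: f=-3.956672 → y ← -2.294876 + 0.22·(-3.956672) = -3.165344
y(1.66) ≈ -3.1653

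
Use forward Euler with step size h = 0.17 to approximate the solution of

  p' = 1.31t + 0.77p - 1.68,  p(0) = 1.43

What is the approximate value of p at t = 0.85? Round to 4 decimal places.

1.2226

Euler: p_{n+1} = p_n + h·f(t_n, p_n).
t=0.000000, p=1.430000: f=-0.578900 → p ← 1.430000 + 0.17·(-0.578900) = 1.331587
t=0.170000, p=1.331587: f=-0.431978 → p ← 1.331587 + 0.17·(-0.431978) = 1.258151
t=0.340000, p=1.258151: f=-0.265824 → p ← 1.258151 + 0.17·(-0.265824) = 1.212961
t=0.510000, p=1.212961: f=-0.077920 → p ← 1.212961 + 0.17·(-0.077920) = 1.199714
t=0.680000, p=1.199714: f=0.134580 → p ← 1.199714 + 0.17·0.134580 = 1.222593
p(0.85) ≈ 1.2226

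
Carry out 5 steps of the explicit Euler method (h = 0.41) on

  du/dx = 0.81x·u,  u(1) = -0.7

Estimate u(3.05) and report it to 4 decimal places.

-7.1756

Euler: u_{n+1} = u_n + h·f(x_n, u_n).
x=1.000000, u=-0.700000: f=-0.567000 → u ← -0.700000 + 0.41·(-0.567000) = -0.932470
x=1.410000, u=-0.932470: f=-1.064974 → u ← -0.932470 + 0.41·(-1.064974) = -1.369109
x=1.820000, u=-1.369109: f=-2.018341 → u ← -1.369109 + 0.41·(-2.018341) = -2.196629
x=2.230000, u=-2.196629: f=-3.967771 → u ← -2.196629 + 0.41·(-3.967771) = -3.823415
x=2.640000, u=-3.823415: f=-8.175991 → u ← -3.823415 + 0.41·(-8.175991) = -7.175572
u(3.05) ≈ -7.1756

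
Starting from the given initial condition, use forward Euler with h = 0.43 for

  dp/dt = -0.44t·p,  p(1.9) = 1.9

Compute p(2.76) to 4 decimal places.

Euler: p_{n+1} = p_n + h·f(t_n, p_n).
t=1.900000, p=1.900000: f=-1.588400 → p ← 1.900000 + 0.43·(-1.588400) = 1.216988
t=2.330000, p=1.216988: f=-1.247656 → p ← 1.216988 + 0.43·(-1.247656) = 0.680496
p(2.76) ≈ 0.6805

0.6805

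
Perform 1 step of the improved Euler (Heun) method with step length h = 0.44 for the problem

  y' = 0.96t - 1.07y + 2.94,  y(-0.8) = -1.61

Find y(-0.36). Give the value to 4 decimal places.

-0.2068

Heun: k1 = f(t_n, y_n); k2 = f(t_n + h, y_n + h·k1); y_{n+1} = y_n + (h/2)·(k1 + k2).
t=-0.800000, y=-1.610000:
  k1 = f(-0.800000, -1.610000) = 3.894700
  k2 = f(-0.360000, 0.103668) = 2.483475
  y ← -1.610000 + (0.44/2)·(3.894700 + 2.483475) = -0.206801
y(-0.36) ≈ -0.2068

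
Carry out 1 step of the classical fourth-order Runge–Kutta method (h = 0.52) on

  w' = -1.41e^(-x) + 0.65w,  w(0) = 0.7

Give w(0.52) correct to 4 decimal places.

0.2912

RK4: k1 = f(x_n, w_n); k2 = f(x_n + h/2, w_n + (h/2)·k1); k3 = f(x_n + h/2, w_n + (h/2)·k2); k4 = f(x_n + h, w_n + h·k3); w_{n+1} = w_n + (h/6)·(k1 + 2k2 + 2k3 + k4).
x=0.000000, w=0.700000:
  k1 = f(0.000000, 0.700000) = -0.955000
  k2 = f(0.260000, 0.451700) = -0.793578
  k3 = f(0.260000, 0.493670) = -0.766297
  k4 = f(0.520000, 0.301525) = -0.642282
  w ← 0.700000 + (0.52/6)·(k1 + 2k2 + 2k3 + k4) = 0.291190
w(0.52) ≈ 0.2912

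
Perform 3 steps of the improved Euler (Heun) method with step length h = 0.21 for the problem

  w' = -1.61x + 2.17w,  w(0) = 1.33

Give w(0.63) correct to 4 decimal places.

Heun: k1 = f(x_n, w_n); k2 = f(x_n + h, w_n + h·k1); w_{n+1} = w_n + (h/2)·(k1 + k2).
x=0.000000, w=1.330000:
  k1 = f(0.000000, 1.330000) = 2.886100
  k2 = f(0.210000, 1.936081) = 3.863196
  w ← 1.330000 + (0.21/2)·(2.886100 + 3.863196) = 2.038676
x=0.210000, w=2.038676:
  k1 = f(0.210000, 2.038676) = 4.085827
  k2 = f(0.420000, 2.896700) = 5.609638
  w ← 2.038676 + (0.21/2)·(4.085827 + 5.609638) = 3.056700
x=0.420000, w=3.056700:
  k1 = f(0.420000, 3.056700) = 5.956839
  k2 = f(0.630000, 4.307636) = 8.333270
  w ← 3.056700 + (0.21/2)·(5.956839 + 8.333270) = 4.557161
w(0.63) ≈ 4.5572

4.5572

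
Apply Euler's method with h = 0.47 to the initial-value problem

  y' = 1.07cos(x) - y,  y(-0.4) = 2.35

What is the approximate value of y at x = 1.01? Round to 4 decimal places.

Euler: y_{n+1} = y_n + h·f(x_n, y_n).
x=-0.400000, y=2.350000: f=-1.364465 → y ← 2.350000 + 0.47·(-1.364465) = 1.708702
x=0.070000, y=1.708702: f=-0.641322 → y ← 1.708702 + 0.47·(-0.641322) = 1.407280
x=0.540000, y=1.407280: f=-0.489532 → y ← 1.407280 + 0.47·(-0.489532) = 1.177200
y(1.01) ≈ 1.1772

1.1772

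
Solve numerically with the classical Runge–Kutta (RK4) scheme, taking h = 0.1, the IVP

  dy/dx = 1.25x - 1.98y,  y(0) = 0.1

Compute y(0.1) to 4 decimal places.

0.0879

RK4: k1 = f(x_n, y_n); k2 = f(x_n + h/2, y_n + (h/2)·k1); k3 = f(x_n + h/2, y_n + (h/2)·k2); k4 = f(x_n + h, y_n + h·k3); y_{n+1} = y_n + (h/6)·(k1 + 2k2 + 2k3 + k4).
x=0.000000, y=0.100000:
  k1 = f(0.000000, 0.100000) = -0.198000
  k2 = f(0.050000, 0.090100) = -0.115898
  k3 = f(0.050000, 0.094205) = -0.124026
  k4 = f(0.100000, 0.087597) = -0.048443
  y ← 0.100000 + (0.1/6)·(k1 + 2k2 + 2k3 + k4) = 0.087895
y(0.1) ≈ 0.0879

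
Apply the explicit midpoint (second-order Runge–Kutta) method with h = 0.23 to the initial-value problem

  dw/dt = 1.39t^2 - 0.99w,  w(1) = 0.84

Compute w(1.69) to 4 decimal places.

Midpoint: k1 = f(t_n, w_n); k2 = f(t_n + h/2, w_n + (h/2)·k1); w_{n+1} = w_n + h·k2.
t=1.000000, w=0.840000:
  k1 = f(1.000000, 0.840000) = 0.558400
  k2 = f(1.115000, 0.904216) = 0.832909
  w ← 0.840000 + 0.23·0.832909 = 1.031569
t=1.230000, w=1.031569:
  k1 = f(1.230000, 1.031569) = 1.081678
  k2 = f(1.345000, 1.155962) = 1.370142
  w ← 1.031569 + 0.23·1.370142 = 1.346702
t=1.460000, w=1.346702:
  k1 = f(1.460000, 1.346702) = 1.629689
  k2 = f(1.575000, 1.534116) = 1.929294
  w ← 1.346702 + 0.23·1.929294 = 1.790439
w(1.69) ≈ 1.7904

1.7904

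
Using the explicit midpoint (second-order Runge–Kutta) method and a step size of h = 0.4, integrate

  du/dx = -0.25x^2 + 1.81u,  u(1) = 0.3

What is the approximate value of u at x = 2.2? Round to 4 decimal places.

Midpoint: k1 = f(x_n, u_n); k2 = f(x_n + h/2, u_n + (h/2)·k1); u_{n+1} = u_n + h·k2.
x=1.000000, u=0.300000:
  k1 = f(1.000000, 0.300000) = 0.293000
  k2 = f(1.200000, 0.358600) = 0.289066
  u ← 0.300000 + 0.4·0.289066 = 0.415626
x=1.400000, u=0.415626:
  k1 = f(1.400000, 0.415626) = 0.262284
  k2 = f(1.600000, 0.468083) = 0.207231
  u ← 0.415626 + 0.4·0.207231 = 0.498519
x=1.800000, u=0.498519:
  k1 = f(1.800000, 0.498519) = 0.092319
  k2 = f(2.000000, 0.516982) = -0.064262
  u ← 0.498519 + 0.4·(-0.064262) = 0.472814
u(2.2) ≈ 0.4728

0.4728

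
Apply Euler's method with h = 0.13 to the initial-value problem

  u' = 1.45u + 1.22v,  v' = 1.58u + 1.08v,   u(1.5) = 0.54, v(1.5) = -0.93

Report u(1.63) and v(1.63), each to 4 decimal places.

0.4943, -0.9497

Euler on (u,v): u_{n+1} = u_n + h·u', v_{n+1} = v_n + h·v'.
1.500000: (0.540000, -0.930000); f=(-0.351600, -0.151200) → (0.494292, -0.949656)
(u(1.63), v(1.63)) ≈ (0.4943, -0.9497)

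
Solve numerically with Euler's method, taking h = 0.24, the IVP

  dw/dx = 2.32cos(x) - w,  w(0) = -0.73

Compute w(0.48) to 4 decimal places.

0.5424

Euler: w_{n+1} = w_n + h·f(x_n, w_n).
x=0.000000, w=-0.730000: f=3.050000 → w ← -0.730000 + 0.24·3.050000 = 0.002000
x=0.240000, w=0.002000: f=2.251504 → w ← 0.002000 + 0.24·2.251504 = 0.542361
w(0.48) ≈ 0.5424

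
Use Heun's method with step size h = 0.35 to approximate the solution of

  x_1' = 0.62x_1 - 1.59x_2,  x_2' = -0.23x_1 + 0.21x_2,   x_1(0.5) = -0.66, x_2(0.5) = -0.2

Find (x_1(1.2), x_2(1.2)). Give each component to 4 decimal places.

-0.7905, -0.1094

Heun on (x_1,x_2): k1 = f(t_n, state_n); k2 = f(t_n + h, state_n + h·k1); state_{n+1} = state_n + (h/2)·(k1 + k2).
0.500000: (-0.660000, -0.200000)
  k1 = (-0.091200, 0.109800)
  predictor → (-0.691920, -0.161570)
  k2 = (-0.172094, 0.125212)
  → (-0.706076, -0.158873)
0.850000: (-0.706076, -0.158873)
  k1 = (-0.185159, 0.129034)
  predictor → (-0.770882, -0.113711)
  k2 = (-0.297147, 0.153424)
  → (-0.790480, -0.109443)
(x_1(1.2), x_2(1.2)) ≈ (-0.7905, -0.1094)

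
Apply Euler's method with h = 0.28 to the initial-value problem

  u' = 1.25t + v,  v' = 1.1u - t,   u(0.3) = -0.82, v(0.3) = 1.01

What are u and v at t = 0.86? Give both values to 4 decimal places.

Euler on (u,v): u_{n+1} = u_n + h·u', v_{n+1} = v_n + h·v'.
0.300000: (-0.820000, 1.010000); f=(1.385000, -1.202000) → (-0.432200, 0.673440)
0.580000: (-0.432200, 0.673440); f=(1.398440, -1.055420) → (-0.040637, 0.377922)
(u(0.86), v(0.86)) ≈ (-0.0406, 0.3779)

-0.0406, 0.3779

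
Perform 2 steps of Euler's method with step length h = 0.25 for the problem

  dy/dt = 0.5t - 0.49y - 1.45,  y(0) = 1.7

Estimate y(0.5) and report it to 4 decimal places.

Euler: y_{n+1} = y_n + h·f(t_n, y_n).
t=0.000000, y=1.700000: f=-2.283000 → y ← 1.700000 + 0.25·(-2.283000) = 1.129250
t=0.250000, y=1.129250: f=-1.878332 → y ← 1.129250 + 0.25·(-1.878332) = 0.659667
y(0.5) ≈ 0.6597

0.6597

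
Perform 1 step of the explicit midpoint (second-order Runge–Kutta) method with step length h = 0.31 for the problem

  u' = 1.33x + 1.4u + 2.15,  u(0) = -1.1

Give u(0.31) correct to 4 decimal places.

-0.8060

Midpoint: k1 = f(x_n, u_n); k2 = f(x_n + h/2, u_n + (h/2)·k1); u_{n+1} = u_n + h·k2.
x=0.000000, u=-1.100000:
  k1 = f(0.000000, -1.100000) = 0.610000
  k2 = f(0.155000, -1.005450) = 0.948520
  u ← -1.100000 + 0.31·0.948520 = -0.805959
u(0.31) ≈ -0.8060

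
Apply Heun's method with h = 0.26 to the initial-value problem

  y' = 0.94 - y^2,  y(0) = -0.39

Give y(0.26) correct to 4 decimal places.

Heun: k1 = f(s_n, y_n); k2 = f(s_n + h, y_n + h·k1); y_{n+1} = y_n + (h/2)·(k1 + k2).
s=0.000000, y=-0.390000:
  k1 = f(0.000000, -0.390000) = 0.787900
  k2 = f(0.260000, -0.185146) = 0.905721
  y ← -0.390000 + (0.26/2)·(0.787900 + 0.905721) = -0.169829
y(0.26) ≈ -0.1698

-0.1698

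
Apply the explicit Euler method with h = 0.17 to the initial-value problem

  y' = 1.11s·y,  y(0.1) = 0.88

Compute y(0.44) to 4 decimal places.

0.9423

Euler: y_{n+1} = y_n + h·f(s_n, y_n).
s=0.100000, y=0.880000: f=0.097680 → y ← 0.880000 + 0.17·0.097680 = 0.896606
s=0.270000, y=0.896606: f=0.268713 → y ← 0.896606 + 0.17·0.268713 = 0.942287
y(0.44) ≈ 0.9423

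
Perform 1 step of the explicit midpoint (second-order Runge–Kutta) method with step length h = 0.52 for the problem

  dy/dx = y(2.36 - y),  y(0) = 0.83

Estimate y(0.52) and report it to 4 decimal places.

1.5538

Midpoint: k1 = f(x_n, y_n); k2 = f(x_n + h/2, y_n + (h/2)·k1); y_{n+1} = y_n + h·k2.
x=0.000000, y=0.830000:
  k1 = f(0.000000, 0.830000) = 1.269900
  k2 = f(0.260000, 1.160174) = 1.392007
  y ← 0.830000 + 0.52·1.392007 = 1.553844
y(0.52) ≈ 1.5538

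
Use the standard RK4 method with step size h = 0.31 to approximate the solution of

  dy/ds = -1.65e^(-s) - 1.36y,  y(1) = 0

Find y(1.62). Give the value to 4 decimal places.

RK4: k1 = f(s_n, y_n); k2 = f(s_n + h/2, y_n + (h/2)·k1); k3 = f(s_n + h/2, y_n + (h/2)·k2); k4 = f(s_n + h, y_n + h·k3); y_{n+1} = y_n + (h/6)·(k1 + 2k2 + 2k3 + k4).
s=1.000000, y=0.000000:
  k1 = f(1.000000, 0.000000) = -0.607001
  k2 = f(1.155000, -0.094085) = -0.391889
  k3 = f(1.155000, -0.060743) = -0.437235
  k4 = f(1.310000, -0.135543) = -0.260865
  y ← 0.000000 + (0.31/6)·(k1 + 2k2 + 2k3 + k4) = -0.130516
s=1.310000, y=-0.130516:
  k1 = f(1.310000, -0.130516) = -0.267702
  k2 = f(1.465000, -0.172010) = -0.147346
  k3 = f(1.465000, -0.153354) = -0.172717
  k4 = f(1.620000, -0.184058) = -0.076214
  y ← -0.130516 + (0.31/6)·(k1 + 2k2 + 2k3 + k4) = -0.181358
y(1.62) ≈ -0.1814

-0.1814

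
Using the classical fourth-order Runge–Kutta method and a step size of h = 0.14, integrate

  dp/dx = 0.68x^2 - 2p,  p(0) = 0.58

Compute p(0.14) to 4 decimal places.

RK4: k1 = f(x_n, p_n); k2 = f(x_n + h/2, p_n + (h/2)·k1); k3 = f(x_n + h/2, p_n + (h/2)·k2); k4 = f(x_n + h, p_n + h·k3); p_{n+1} = p_n + (h/6)·(k1 + 2k2 + 2k3 + k4).
x=0.000000, p=0.580000:
  k1 = f(0.000000, 0.580000) = -1.160000
  k2 = f(0.070000, 0.498800) = -0.994268
  k3 = f(0.070000, 0.510401) = -1.017470
  k4 = f(0.140000, 0.437554) = -0.861780
  p ← 0.580000 + (0.14/6)·(k1 + 2k2 + 2k3 + k4) = 0.438944
p(0.14) ≈ 0.4389

0.4389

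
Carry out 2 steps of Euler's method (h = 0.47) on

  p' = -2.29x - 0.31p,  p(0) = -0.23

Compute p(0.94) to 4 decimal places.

Euler: p_{n+1} = p_n + h·f(x_n, p_n).
x=0.000000, p=-0.230000: f=0.071300 → p ← -0.230000 + 0.47·0.071300 = -0.196489
x=0.470000, p=-0.196489: f=-1.015388 → p ← -0.196489 + 0.47·(-1.015388) = -0.673722
p(0.94) ≈ -0.6737

-0.6737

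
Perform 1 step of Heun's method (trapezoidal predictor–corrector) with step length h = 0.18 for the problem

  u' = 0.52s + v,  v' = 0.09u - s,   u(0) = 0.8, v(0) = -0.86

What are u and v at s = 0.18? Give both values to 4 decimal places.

0.6548, -0.8645

Heun on (u,v): k1 = f(s_n, state_n); k2 = f(s_n + h, state_n + h·k1); state_{n+1} = state_n + (h/2)·(k1 + k2).
0.000000: (0.800000, -0.860000)
  k1 = (-0.860000, 0.072000)
  predictor → (0.645200, -0.847040)
  k2 = (-0.753440, -0.121932)
  → (0.654790, -0.864494)
(u(0.18), v(0.18)) ≈ (0.6548, -0.8645)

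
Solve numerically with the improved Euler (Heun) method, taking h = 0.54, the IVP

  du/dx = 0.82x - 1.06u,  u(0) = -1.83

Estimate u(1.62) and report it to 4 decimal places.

0.2958

Heun: k1 = f(x_n, u_n); k2 = f(x_n + h, u_n + h·k1); u_{n+1} = u_n + (h/2)·(k1 + k2).
x=0.000000, u=-1.830000:
  k1 = f(0.000000, -1.830000) = 1.939800
  k2 = f(0.540000, -0.782508) = 1.272258
  u ← -1.830000 + (0.54/2)·(1.939800 + 1.272258) = -0.962744
x=0.540000, u=-0.962744:
  k1 = f(0.540000, -0.962744) = 1.463309
  k2 = f(1.080000, -0.172557) = 1.068511
  u ← -0.962744 + (0.54/2)·(1.463309 + 1.068511) = -0.279153
x=1.080000, u=-0.279153:
  k1 = f(1.080000, -0.279153) = 1.181502
  k2 = f(1.620000, 0.358858) = 0.948010
  u ← -0.279153 + (0.54/2)·(1.181502 + 0.948010) = 0.295815
u(1.62) ≈ 0.2958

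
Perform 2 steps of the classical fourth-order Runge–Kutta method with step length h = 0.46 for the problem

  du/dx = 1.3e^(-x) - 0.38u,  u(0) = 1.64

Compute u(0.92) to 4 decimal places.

1.7987

RK4: k1 = f(x_n, u_n); k2 = f(x_n + h/2, u_n + (h/2)·k1); k3 = f(x_n + h/2, u_n + (h/2)·k2); k4 = f(x_n + h, u_n + h·k3); u_{n+1} = u_n + (h/6)·(k1 + 2k2 + 2k3 + k4).
x=0.000000, u=1.640000:
  k1 = f(0.000000, 1.640000) = 0.676800
  k2 = f(0.230000, 1.795664) = 0.350541
  k3 = f(0.230000, 1.720625) = 0.379056
  k4 = f(0.460000, 1.814366) = 0.131210
  u ← 1.640000 + (0.46/6)·(k1 + 2k2 + 2k3 + k4) = 1.813819
x=0.460000, u=1.813819:
  k1 = f(0.460000, 1.813819) = 0.131417
  k2 = f(0.690000, 1.844045) = -0.048688
  k3 = f(0.690000, 1.802621) = -0.032947
  k4 = f(0.920000, 1.798663) = -0.165417
  u ← 1.813819 + (0.46/6)·(k1 + 2k2 + 2k3 + k4) = 1.798695
u(0.92) ≈ 1.7987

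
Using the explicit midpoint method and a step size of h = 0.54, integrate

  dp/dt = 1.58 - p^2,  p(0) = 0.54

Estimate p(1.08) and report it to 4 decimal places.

1.1172

Midpoint: k1 = f(t_n, p_n); k2 = f(t_n + h/2, p_n + (h/2)·k1); p_{n+1} = p_n + h·k2.
t=0.000000, p=0.540000:
  k1 = f(0.000000, 0.540000) = 1.288400
  k2 = f(0.270000, 0.887868) = 0.791690
  p ← 0.540000 + 0.54·0.791690 = 0.967513
t=0.540000, p=0.967513:
  k1 = f(0.540000, 0.967513) = 0.643919
  k2 = f(0.810000, 1.141371) = 0.277272
  p ← 0.967513 + 0.54·0.277272 = 1.117240
p(1.08) ≈ 1.1172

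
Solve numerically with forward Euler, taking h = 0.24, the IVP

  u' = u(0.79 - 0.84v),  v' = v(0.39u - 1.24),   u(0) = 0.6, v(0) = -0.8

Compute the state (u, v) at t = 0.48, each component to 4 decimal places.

1.0634, -0.4723

Euler on (u,v): u_{n+1} = u_n + h·u', v_{n+1} = v_n + h·v'.
0.000000: (0.600000, -0.800000); f=(0.877200, 0.804800) → (0.810528, -0.606848)
0.240000: (0.810528, -0.606848); f=(1.053486, 0.560663) → (1.063365, -0.472289)
(u(0.48), v(0.48)) ≈ (1.0634, -0.4723)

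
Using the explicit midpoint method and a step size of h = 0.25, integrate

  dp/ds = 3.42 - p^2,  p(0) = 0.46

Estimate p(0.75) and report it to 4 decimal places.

Midpoint: k1 = f(s_n, p_n); k2 = f(s_n + h/2, p_n + (h/2)·k1); p_{n+1} = p_n + h·k2.
s=0.000000, p=0.460000:
  k1 = f(0.000000, 0.460000) = 3.208400
  k2 = f(0.125000, 0.861050) = 2.678593
  p ← 0.460000 + 0.25·2.678593 = 1.129648
s=0.250000, p=1.129648:
  k1 = f(0.250000, 1.129648) = 2.143895
  k2 = f(0.375000, 1.397635) = 1.466616
  p ← 1.129648 + 0.25·1.466616 = 1.496302
s=0.500000, p=1.496302:
  k1 = f(0.500000, 1.496302) = 1.181080
  k2 = f(0.625000, 1.643937) = 0.717470
  p ← 1.496302 + 0.25·0.717470 = 1.675670
p(0.75) ≈ 1.6757

1.6757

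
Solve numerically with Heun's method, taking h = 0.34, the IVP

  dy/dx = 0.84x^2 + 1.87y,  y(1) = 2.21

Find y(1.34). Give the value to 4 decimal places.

Heun: k1 = f(x_n, y_n); k2 = f(x_n + h, y_n + h·k1); y_{n+1} = y_n + (h/2)·(k1 + k2).
x=1.000000, y=2.210000:
  k1 = f(1.000000, 2.210000) = 4.972700
  k2 = f(1.340000, 3.900718) = 8.802647
  y ← 2.210000 + (0.34/2)·(4.972700 + 8.802647) = 4.551809
y(1.34) ≈ 4.5518

4.5518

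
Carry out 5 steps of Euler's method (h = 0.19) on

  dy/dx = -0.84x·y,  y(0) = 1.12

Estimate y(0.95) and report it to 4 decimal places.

Euler: y_{n+1} = y_n + h·f(x_n, y_n).
x=0.000000, y=1.120000: f=0.000000 → y ← 1.120000 + 0.19·0.000000 = 1.120000
x=0.190000, y=1.120000: f=-0.178752 → y ← 1.120000 + 0.19·(-0.178752) = 1.086037
x=0.380000, y=1.086037: f=-0.346663 → y ← 1.086037 + 0.19·(-0.346663) = 1.020171
x=0.570000, y=1.020171: f=-0.488458 → y ← 1.020171 + 0.19·(-0.488458) = 0.927364
x=0.760000, y=0.927364: f=-0.592029 → y ← 0.927364 + 0.19·(-0.592029) = 0.814879
y(0.95) ≈ 0.8149

0.8149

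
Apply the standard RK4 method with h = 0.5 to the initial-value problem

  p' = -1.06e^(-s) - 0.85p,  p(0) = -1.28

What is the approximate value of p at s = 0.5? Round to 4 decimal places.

-1.1705

RK4: k1 = f(s_n, p_n); k2 = f(s_n + h/2, p_n + (h/2)·k1); k3 = f(s_n + h/2, p_n + (h/2)·k2); k4 = f(s_n + h, p_n + h·k3); p_{n+1} = p_n + (h/6)·(k1 + 2k2 + 2k3 + k4).
s=0.000000, p=-1.280000:
  k1 = f(0.000000, -1.280000) = 0.028000
  k2 = f(0.250000, -1.273000) = 0.256521
  k3 = f(0.250000, -1.215870) = 0.207960
  k4 = f(0.500000, -1.176020) = 0.356694
  p ← -1.280000 + (0.5/6)·(k1 + 2k2 + 2k3 + k4) = -1.170529
p(0.5) ≈ -1.1705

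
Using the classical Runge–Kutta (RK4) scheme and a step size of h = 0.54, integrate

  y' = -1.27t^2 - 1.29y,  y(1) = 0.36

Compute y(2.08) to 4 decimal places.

-2.0209

RK4: k1 = f(t_n, y_n); k2 = f(t_n + h/2, y_n + (h/2)·k1); k3 = f(t_n + h/2, y_n + (h/2)·k2); k4 = f(t_n + h, y_n + h·k3); y_{n+1} = y_n + (h/6)·(k1 + 2k2 + 2k3 + k4).
t=1.000000, y=0.360000:
  k1 = f(1.000000, 0.360000) = -1.734400
  k2 = f(1.270000, -0.108288) = -1.908691
  k3 = f(1.270000, -0.155347) = -1.847986
  k4 = f(1.540000, -0.637912) = -2.189025
  y ← 0.360000 + (0.54/6)·(k1 + 2k2 + 2k3 + k4) = -0.669310
t=1.540000, y=-0.669310:
  k1 = f(1.540000, -0.669310) = -2.148522
  k2 = f(1.810000, -1.249411) = -2.548907
  k3 = f(1.810000, -1.357515) = -2.409453
  k4 = f(2.080000, -1.970415) = -2.952693
  y ← -0.669310 + (0.54/6)·(k1 + 2k2 + 2k3 + k4) = -2.020924
y(2.08) ≈ -2.0209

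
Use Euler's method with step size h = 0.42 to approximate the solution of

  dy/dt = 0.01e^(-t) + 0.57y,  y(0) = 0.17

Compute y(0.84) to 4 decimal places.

Euler: y_{n+1} = y_n + h·f(t_n, y_n).
t=0.000000, y=0.170000: f=0.106900 → y ← 0.170000 + 0.42·0.106900 = 0.214898
t=0.420000, y=0.214898: f=0.129062 → y ← 0.214898 + 0.42·0.129062 = 0.269104
y(0.84) ≈ 0.2691

0.2691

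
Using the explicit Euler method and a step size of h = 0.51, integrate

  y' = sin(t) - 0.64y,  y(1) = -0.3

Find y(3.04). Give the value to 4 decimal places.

Euler: y_{n+1} = y_n + h·f(t_n, y_n).
t=1.000000, y=-0.300000: f=1.033471 → y ← -0.300000 + 0.51·1.033471 = 0.227070
t=1.510000, y=0.227070: f=0.852828 → y ← 0.227070 + 0.51·0.852828 = 0.662012
t=2.020000, y=0.662012: f=0.477105 → y ← 0.662012 + 0.51·0.477105 = 0.905336
t=2.530000, y=0.905336: f=-0.005243 → y ← 0.905336 + 0.51·(-0.005243) = 0.902662
y(3.04) ≈ 0.9027

0.9027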